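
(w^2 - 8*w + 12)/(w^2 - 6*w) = (w - 2)/w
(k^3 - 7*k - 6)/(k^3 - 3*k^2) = 1 + 3/k + 2/k^2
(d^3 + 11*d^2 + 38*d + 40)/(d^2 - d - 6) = (d^2 + 9*d + 20)/(d - 3)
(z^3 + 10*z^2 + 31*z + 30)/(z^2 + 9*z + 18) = (z^2 + 7*z + 10)/(z + 6)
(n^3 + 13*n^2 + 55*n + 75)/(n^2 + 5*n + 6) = (n^2 + 10*n + 25)/(n + 2)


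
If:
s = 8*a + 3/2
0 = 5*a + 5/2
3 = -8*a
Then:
No Solution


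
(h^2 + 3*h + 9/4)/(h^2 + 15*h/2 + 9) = (h + 3/2)/(h + 6)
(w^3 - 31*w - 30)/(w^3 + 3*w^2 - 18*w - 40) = (w^2 - 5*w - 6)/(w^2 - 2*w - 8)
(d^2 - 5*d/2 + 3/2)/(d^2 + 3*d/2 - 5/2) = (2*d - 3)/(2*d + 5)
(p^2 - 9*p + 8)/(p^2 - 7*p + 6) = (p - 8)/(p - 6)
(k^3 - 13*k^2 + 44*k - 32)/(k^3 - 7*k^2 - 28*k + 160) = (k - 1)/(k + 5)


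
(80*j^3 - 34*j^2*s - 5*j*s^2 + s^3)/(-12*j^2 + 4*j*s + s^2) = (-40*j^2 - 3*j*s + s^2)/(6*j + s)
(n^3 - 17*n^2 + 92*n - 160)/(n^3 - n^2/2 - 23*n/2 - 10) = 2*(n^2 - 13*n + 40)/(2*n^2 + 7*n + 5)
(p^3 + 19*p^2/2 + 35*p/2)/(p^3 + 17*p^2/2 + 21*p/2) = (2*p + 5)/(2*p + 3)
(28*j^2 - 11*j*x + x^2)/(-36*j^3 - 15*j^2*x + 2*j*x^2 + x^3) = (-7*j + x)/(9*j^2 + 6*j*x + x^2)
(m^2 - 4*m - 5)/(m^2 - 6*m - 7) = (m - 5)/(m - 7)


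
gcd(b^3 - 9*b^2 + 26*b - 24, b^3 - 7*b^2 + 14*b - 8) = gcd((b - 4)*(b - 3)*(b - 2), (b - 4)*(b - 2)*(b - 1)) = b^2 - 6*b + 8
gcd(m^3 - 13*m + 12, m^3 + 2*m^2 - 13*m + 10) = m - 1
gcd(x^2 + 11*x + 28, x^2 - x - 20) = x + 4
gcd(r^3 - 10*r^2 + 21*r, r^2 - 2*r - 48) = 1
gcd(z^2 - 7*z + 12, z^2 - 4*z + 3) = z - 3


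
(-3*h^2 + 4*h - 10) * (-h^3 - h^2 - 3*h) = 3*h^5 - h^4 + 15*h^3 - 2*h^2 + 30*h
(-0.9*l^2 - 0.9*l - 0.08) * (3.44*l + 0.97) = -3.096*l^3 - 3.969*l^2 - 1.1482*l - 0.0776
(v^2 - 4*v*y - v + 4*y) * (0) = 0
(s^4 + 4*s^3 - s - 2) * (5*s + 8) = 5*s^5 + 28*s^4 + 32*s^3 - 5*s^2 - 18*s - 16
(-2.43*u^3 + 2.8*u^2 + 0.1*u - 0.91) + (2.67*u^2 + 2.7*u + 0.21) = -2.43*u^3 + 5.47*u^2 + 2.8*u - 0.7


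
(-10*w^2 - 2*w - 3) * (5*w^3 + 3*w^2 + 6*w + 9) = -50*w^5 - 40*w^4 - 81*w^3 - 111*w^2 - 36*w - 27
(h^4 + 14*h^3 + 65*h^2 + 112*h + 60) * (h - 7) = h^5 + 7*h^4 - 33*h^3 - 343*h^2 - 724*h - 420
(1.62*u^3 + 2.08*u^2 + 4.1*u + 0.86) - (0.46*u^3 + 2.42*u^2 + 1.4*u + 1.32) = 1.16*u^3 - 0.34*u^2 + 2.7*u - 0.46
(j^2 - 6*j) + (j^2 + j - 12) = 2*j^2 - 5*j - 12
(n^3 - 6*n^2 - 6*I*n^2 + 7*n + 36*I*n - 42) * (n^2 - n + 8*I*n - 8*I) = n^5 - 7*n^4 + 2*I*n^4 + 61*n^3 - 14*I*n^3 - 385*n^2 + 68*I*n^2 + 330*n - 392*I*n + 336*I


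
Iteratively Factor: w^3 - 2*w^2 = (w)*(w^2 - 2*w) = w*(w - 2)*(w)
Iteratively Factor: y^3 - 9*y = (y)*(y^2 - 9) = y*(y - 3)*(y + 3)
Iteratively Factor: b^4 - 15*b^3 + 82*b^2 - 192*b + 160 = (b - 2)*(b^3 - 13*b^2 + 56*b - 80) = (b - 5)*(b - 2)*(b^2 - 8*b + 16) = (b - 5)*(b - 4)*(b - 2)*(b - 4)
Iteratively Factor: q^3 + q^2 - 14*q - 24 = (q - 4)*(q^2 + 5*q + 6) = (q - 4)*(q + 2)*(q + 3)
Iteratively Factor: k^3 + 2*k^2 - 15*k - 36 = (k + 3)*(k^2 - k - 12) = (k + 3)^2*(k - 4)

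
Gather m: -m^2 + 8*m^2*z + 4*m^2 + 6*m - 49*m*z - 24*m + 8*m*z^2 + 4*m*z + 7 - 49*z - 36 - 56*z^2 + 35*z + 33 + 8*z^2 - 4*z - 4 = m^2*(8*z + 3) + m*(8*z^2 - 45*z - 18) - 48*z^2 - 18*z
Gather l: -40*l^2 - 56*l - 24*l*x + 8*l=-40*l^2 + l*(-24*x - 48)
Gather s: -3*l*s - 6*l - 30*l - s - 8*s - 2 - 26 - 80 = -36*l + s*(-3*l - 9) - 108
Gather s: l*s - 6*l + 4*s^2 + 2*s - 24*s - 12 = -6*l + 4*s^2 + s*(l - 22) - 12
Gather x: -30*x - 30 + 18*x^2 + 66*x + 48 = 18*x^2 + 36*x + 18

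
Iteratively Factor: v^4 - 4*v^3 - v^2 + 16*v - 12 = (v - 2)*(v^3 - 2*v^2 - 5*v + 6) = (v - 3)*(v - 2)*(v^2 + v - 2) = (v - 3)*(v - 2)*(v + 2)*(v - 1)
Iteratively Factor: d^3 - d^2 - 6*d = (d)*(d^2 - d - 6) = d*(d + 2)*(d - 3)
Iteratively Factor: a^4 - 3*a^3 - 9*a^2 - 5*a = (a - 5)*(a^3 + 2*a^2 + a) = a*(a - 5)*(a^2 + 2*a + 1) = a*(a - 5)*(a + 1)*(a + 1)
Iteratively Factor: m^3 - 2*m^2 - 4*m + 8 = (m + 2)*(m^2 - 4*m + 4) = (m - 2)*(m + 2)*(m - 2)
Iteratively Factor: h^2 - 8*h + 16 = (h - 4)*(h - 4)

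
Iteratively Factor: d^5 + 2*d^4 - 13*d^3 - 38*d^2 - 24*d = (d + 2)*(d^4 - 13*d^2 - 12*d) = d*(d + 2)*(d^3 - 13*d - 12) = d*(d - 4)*(d + 2)*(d^2 + 4*d + 3) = d*(d - 4)*(d + 2)*(d + 3)*(d + 1)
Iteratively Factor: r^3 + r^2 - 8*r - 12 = (r + 2)*(r^2 - r - 6) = (r + 2)^2*(r - 3)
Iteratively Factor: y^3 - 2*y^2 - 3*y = (y + 1)*(y^2 - 3*y) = (y - 3)*(y + 1)*(y)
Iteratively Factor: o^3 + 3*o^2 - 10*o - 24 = (o - 3)*(o^2 + 6*o + 8) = (o - 3)*(o + 4)*(o + 2)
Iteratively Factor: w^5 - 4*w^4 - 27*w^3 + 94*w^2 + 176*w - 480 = (w + 3)*(w^4 - 7*w^3 - 6*w^2 + 112*w - 160) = (w + 3)*(w + 4)*(w^3 - 11*w^2 + 38*w - 40) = (w - 4)*(w + 3)*(w + 4)*(w^2 - 7*w + 10) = (w - 4)*(w - 2)*(w + 3)*(w + 4)*(w - 5)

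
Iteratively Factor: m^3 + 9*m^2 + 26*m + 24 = (m + 4)*(m^2 + 5*m + 6) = (m + 2)*(m + 4)*(m + 3)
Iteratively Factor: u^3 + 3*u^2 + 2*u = (u)*(u^2 + 3*u + 2) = u*(u + 1)*(u + 2)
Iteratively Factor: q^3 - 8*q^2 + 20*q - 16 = (q - 2)*(q^2 - 6*q + 8) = (q - 2)^2*(q - 4)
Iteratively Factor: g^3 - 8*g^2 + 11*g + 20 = (g + 1)*(g^2 - 9*g + 20) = (g - 5)*(g + 1)*(g - 4)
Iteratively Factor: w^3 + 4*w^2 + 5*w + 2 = (w + 1)*(w^2 + 3*w + 2) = (w + 1)*(w + 2)*(w + 1)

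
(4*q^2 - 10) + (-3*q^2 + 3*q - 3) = q^2 + 3*q - 13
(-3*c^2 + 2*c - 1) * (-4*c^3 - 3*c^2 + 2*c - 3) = 12*c^5 + c^4 - 8*c^3 + 16*c^2 - 8*c + 3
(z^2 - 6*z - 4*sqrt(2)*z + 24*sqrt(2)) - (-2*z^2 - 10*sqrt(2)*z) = 3*z^2 - 6*z + 6*sqrt(2)*z + 24*sqrt(2)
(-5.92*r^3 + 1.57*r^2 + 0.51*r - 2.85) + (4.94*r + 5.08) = -5.92*r^3 + 1.57*r^2 + 5.45*r + 2.23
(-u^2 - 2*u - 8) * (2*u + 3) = -2*u^3 - 7*u^2 - 22*u - 24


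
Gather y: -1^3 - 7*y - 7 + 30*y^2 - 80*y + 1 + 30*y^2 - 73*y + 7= 60*y^2 - 160*y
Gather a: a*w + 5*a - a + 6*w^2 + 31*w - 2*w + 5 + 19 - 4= a*(w + 4) + 6*w^2 + 29*w + 20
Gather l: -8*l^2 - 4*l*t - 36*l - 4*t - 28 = -8*l^2 + l*(-4*t - 36) - 4*t - 28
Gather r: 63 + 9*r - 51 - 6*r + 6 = 3*r + 18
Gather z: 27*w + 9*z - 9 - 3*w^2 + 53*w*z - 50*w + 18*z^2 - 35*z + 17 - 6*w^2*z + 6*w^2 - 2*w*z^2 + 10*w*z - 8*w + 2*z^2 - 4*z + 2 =3*w^2 - 31*w + z^2*(20 - 2*w) + z*(-6*w^2 + 63*w - 30) + 10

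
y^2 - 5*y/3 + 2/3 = (y - 1)*(y - 2/3)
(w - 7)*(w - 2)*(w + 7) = w^3 - 2*w^2 - 49*w + 98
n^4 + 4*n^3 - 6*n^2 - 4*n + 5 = (n - 1)^2*(n + 1)*(n + 5)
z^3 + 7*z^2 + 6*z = z*(z + 1)*(z + 6)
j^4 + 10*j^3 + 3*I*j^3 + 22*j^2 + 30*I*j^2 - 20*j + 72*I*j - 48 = (j + 4)*(j + 6)*(j + I)*(j + 2*I)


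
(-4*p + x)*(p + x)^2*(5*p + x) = -20*p^4 - 39*p^3*x - 17*p^2*x^2 + 3*p*x^3 + x^4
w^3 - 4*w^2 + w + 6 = (w - 3)*(w - 2)*(w + 1)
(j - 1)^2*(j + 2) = j^3 - 3*j + 2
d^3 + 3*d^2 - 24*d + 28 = (d - 2)^2*(d + 7)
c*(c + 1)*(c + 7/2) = c^3 + 9*c^2/2 + 7*c/2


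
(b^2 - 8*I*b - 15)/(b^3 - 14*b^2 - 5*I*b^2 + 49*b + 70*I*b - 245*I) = (b - 3*I)/(b^2 - 14*b + 49)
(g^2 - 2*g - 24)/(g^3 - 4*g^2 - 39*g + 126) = (g^2 - 2*g - 24)/(g^3 - 4*g^2 - 39*g + 126)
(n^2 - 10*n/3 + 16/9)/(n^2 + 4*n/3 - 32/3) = (n - 2/3)/(n + 4)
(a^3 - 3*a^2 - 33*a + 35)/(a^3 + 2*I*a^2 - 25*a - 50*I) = (a^2 - 8*a + 7)/(a^2 + a*(-5 + 2*I) - 10*I)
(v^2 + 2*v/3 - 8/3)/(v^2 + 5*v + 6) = (v - 4/3)/(v + 3)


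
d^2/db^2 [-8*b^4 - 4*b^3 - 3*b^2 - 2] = -96*b^2 - 24*b - 6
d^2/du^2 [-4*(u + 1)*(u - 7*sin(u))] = -28*(u + 1)*sin(u) + 56*cos(u) - 8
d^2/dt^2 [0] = 0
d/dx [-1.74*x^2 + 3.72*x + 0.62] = 3.72 - 3.48*x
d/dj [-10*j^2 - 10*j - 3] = -20*j - 10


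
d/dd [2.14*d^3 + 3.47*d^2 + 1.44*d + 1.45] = 6.42*d^2 + 6.94*d + 1.44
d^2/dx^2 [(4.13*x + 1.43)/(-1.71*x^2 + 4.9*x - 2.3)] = (-(3.42*x - 4.9)*(4.13*x + 1.43)*(6.84*x - 9.8) + (42.3738*x - 35.5834)*(1.71*x^2 - 4.9*x + 2.3))/(1.71*x^2 - 4.9*x + 2.3)^3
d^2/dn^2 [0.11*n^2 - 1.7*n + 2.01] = 0.220000000000000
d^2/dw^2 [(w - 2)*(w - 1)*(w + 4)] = 6*w + 2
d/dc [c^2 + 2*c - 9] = 2*c + 2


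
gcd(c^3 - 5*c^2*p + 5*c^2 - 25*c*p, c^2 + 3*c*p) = c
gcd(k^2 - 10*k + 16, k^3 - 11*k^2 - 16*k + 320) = k - 8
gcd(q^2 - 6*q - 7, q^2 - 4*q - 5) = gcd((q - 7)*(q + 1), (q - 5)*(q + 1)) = q + 1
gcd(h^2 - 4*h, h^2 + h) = h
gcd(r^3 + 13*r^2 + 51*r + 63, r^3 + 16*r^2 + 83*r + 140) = r + 7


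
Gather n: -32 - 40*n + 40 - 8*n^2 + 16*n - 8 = -8*n^2 - 24*n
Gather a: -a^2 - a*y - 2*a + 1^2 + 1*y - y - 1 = -a^2 + a*(-y - 2)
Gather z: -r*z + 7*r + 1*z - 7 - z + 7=-r*z + 7*r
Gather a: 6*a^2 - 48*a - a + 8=6*a^2 - 49*a + 8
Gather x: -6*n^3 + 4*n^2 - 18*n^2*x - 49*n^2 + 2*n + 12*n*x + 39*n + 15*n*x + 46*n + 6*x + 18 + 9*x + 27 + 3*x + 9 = -6*n^3 - 45*n^2 + 87*n + x*(-18*n^2 + 27*n + 18) + 54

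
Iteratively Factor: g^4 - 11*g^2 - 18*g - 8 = (g + 1)*(g^3 - g^2 - 10*g - 8) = (g + 1)^2*(g^2 - 2*g - 8) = (g + 1)^2*(g + 2)*(g - 4)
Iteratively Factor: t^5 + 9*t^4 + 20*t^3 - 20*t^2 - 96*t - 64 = (t + 4)*(t^4 + 5*t^3 - 20*t - 16) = (t + 1)*(t + 4)*(t^3 + 4*t^2 - 4*t - 16) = (t + 1)*(t + 4)^2*(t^2 - 4) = (t - 2)*(t + 1)*(t + 4)^2*(t + 2)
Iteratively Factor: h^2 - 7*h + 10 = (h - 2)*(h - 5)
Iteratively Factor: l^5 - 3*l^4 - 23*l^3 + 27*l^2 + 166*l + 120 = (l - 4)*(l^4 + l^3 - 19*l^2 - 49*l - 30) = (l - 5)*(l - 4)*(l^3 + 6*l^2 + 11*l + 6) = (l - 5)*(l - 4)*(l + 3)*(l^2 + 3*l + 2) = (l - 5)*(l - 4)*(l + 1)*(l + 3)*(l + 2)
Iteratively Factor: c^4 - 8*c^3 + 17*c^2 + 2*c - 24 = (c + 1)*(c^3 - 9*c^2 + 26*c - 24) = (c - 3)*(c + 1)*(c^2 - 6*c + 8) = (c - 3)*(c - 2)*(c + 1)*(c - 4)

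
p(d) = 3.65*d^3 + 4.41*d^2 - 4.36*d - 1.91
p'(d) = 10.95*d^2 + 8.82*d - 4.36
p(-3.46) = -85.22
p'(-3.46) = 96.21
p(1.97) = 34.52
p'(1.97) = 55.51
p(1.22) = 5.96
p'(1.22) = 22.70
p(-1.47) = 2.43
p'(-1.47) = 6.34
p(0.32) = -2.73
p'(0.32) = -0.42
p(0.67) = -1.75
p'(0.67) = 6.46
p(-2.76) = -33.02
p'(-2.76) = 54.71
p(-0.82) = 2.62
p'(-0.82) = -4.23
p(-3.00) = -47.69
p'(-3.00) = 67.73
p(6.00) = 919.09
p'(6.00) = 442.76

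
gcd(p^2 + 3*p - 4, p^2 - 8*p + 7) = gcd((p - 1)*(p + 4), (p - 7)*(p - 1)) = p - 1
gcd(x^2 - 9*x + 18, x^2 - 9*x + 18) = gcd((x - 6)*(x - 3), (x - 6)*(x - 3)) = x^2 - 9*x + 18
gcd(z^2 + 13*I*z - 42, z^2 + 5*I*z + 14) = z + 7*I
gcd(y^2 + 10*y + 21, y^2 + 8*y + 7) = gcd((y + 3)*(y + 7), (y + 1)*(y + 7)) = y + 7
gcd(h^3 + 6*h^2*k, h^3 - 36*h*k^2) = h^2 + 6*h*k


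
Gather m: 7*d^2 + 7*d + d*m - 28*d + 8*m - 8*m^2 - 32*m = 7*d^2 - 21*d - 8*m^2 + m*(d - 24)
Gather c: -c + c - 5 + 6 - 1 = 0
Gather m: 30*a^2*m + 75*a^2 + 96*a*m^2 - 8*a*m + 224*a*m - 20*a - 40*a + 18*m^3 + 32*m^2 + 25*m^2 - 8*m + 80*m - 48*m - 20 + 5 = 75*a^2 - 60*a + 18*m^3 + m^2*(96*a + 57) + m*(30*a^2 + 216*a + 24) - 15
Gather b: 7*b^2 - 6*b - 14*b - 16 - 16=7*b^2 - 20*b - 32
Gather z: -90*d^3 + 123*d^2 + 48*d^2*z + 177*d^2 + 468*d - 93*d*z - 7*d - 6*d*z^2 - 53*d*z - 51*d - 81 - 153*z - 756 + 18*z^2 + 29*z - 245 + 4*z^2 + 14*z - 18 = -90*d^3 + 300*d^2 + 410*d + z^2*(22 - 6*d) + z*(48*d^2 - 146*d - 110) - 1100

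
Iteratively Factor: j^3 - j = (j + 1)*(j^2 - j) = j*(j + 1)*(j - 1)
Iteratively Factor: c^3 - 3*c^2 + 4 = (c - 2)*(c^2 - c - 2) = (c - 2)*(c + 1)*(c - 2)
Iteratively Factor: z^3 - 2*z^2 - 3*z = (z + 1)*(z^2 - 3*z) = z*(z + 1)*(z - 3)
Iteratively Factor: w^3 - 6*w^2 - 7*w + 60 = (w - 5)*(w^2 - w - 12) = (w - 5)*(w + 3)*(w - 4)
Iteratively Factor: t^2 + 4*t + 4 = (t + 2)*(t + 2)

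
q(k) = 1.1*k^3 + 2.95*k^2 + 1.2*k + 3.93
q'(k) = 3.3*k^2 + 5.9*k + 1.2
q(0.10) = 4.08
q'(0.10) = 1.82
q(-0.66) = 4.11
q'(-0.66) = -1.26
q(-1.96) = 4.63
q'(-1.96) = 2.31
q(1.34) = 13.48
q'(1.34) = 15.03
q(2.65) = 48.30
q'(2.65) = 40.01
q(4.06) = 131.04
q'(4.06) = 79.55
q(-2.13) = 4.13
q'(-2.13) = 3.60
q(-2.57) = 1.66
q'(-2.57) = 7.83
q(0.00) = 3.93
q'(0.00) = 1.20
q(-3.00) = -2.82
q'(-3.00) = 13.20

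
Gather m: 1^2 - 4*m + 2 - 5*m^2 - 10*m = -5*m^2 - 14*m + 3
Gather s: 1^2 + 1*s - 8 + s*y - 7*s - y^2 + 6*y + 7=s*(y - 6) - y^2 + 6*y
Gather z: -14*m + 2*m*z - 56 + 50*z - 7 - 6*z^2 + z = -14*m - 6*z^2 + z*(2*m + 51) - 63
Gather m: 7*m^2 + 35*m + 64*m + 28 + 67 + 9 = 7*m^2 + 99*m + 104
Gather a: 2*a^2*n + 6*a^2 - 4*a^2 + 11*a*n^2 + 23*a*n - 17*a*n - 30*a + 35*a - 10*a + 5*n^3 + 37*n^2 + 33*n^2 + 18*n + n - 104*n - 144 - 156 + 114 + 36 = a^2*(2*n + 2) + a*(11*n^2 + 6*n - 5) + 5*n^3 + 70*n^2 - 85*n - 150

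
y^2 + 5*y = y*(y + 5)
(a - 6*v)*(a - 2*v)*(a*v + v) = a^3*v - 8*a^2*v^2 + a^2*v + 12*a*v^3 - 8*a*v^2 + 12*v^3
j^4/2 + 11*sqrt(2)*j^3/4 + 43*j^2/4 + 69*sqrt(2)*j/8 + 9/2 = (j/2 + sqrt(2))*(j + sqrt(2)/2)*(j + 3*sqrt(2)/2)^2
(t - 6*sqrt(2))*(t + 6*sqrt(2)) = t^2 - 72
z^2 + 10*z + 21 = (z + 3)*(z + 7)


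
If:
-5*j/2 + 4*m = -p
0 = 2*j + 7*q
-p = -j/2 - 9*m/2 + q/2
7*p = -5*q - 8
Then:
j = -1904/2369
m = -416/2369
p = -3096/2369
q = 544/2369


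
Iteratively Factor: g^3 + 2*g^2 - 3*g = (g - 1)*(g^2 + 3*g) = g*(g - 1)*(g + 3)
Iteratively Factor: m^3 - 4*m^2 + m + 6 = (m - 3)*(m^2 - m - 2) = (m - 3)*(m + 1)*(m - 2)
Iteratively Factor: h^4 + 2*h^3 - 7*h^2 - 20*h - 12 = (h - 3)*(h^3 + 5*h^2 + 8*h + 4) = (h - 3)*(h + 2)*(h^2 + 3*h + 2) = (h - 3)*(h + 2)^2*(h + 1)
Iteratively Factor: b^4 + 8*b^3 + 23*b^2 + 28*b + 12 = (b + 2)*(b^3 + 6*b^2 + 11*b + 6) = (b + 2)^2*(b^2 + 4*b + 3) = (b + 1)*(b + 2)^2*(b + 3)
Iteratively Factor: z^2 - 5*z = (z)*(z - 5)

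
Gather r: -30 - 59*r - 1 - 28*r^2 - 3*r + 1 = -28*r^2 - 62*r - 30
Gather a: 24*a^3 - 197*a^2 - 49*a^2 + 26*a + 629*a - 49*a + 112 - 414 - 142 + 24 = 24*a^3 - 246*a^2 + 606*a - 420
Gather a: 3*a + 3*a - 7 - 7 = 6*a - 14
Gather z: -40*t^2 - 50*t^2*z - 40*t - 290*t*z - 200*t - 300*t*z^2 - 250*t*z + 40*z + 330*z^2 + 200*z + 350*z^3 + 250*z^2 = -40*t^2 - 240*t + 350*z^3 + z^2*(580 - 300*t) + z*(-50*t^2 - 540*t + 240)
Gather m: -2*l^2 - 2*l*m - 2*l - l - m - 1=-2*l^2 - 3*l + m*(-2*l - 1) - 1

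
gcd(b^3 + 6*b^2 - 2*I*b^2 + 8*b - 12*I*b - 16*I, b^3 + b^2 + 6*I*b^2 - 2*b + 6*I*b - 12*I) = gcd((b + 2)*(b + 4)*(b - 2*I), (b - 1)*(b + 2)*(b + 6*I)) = b + 2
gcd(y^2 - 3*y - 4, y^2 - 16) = y - 4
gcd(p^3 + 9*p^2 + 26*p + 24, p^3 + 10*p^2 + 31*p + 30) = p^2 + 5*p + 6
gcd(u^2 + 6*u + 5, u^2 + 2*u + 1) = u + 1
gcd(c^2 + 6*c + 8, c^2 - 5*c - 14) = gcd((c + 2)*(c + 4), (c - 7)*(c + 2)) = c + 2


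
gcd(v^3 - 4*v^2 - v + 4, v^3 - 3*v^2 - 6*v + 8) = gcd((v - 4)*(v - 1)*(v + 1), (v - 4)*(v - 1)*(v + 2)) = v^2 - 5*v + 4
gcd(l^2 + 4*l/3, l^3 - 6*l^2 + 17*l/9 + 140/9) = l + 4/3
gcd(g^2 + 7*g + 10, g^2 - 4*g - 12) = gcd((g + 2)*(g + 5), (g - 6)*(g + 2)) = g + 2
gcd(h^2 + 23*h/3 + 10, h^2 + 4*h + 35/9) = h + 5/3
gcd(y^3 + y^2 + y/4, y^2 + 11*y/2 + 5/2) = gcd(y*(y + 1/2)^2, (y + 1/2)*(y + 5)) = y + 1/2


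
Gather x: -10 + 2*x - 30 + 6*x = 8*x - 40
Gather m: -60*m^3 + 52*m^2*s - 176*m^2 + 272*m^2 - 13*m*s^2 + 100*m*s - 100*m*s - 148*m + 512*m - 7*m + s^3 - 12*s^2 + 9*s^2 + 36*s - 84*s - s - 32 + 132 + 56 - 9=-60*m^3 + m^2*(52*s + 96) + m*(357 - 13*s^2) + s^3 - 3*s^2 - 49*s + 147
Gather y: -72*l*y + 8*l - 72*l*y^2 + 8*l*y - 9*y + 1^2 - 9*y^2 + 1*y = 8*l + y^2*(-72*l - 9) + y*(-64*l - 8) + 1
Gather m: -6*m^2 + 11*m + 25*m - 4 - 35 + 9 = -6*m^2 + 36*m - 30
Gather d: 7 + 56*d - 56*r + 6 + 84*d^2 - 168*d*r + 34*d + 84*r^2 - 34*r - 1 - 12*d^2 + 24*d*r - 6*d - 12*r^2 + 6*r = 72*d^2 + d*(84 - 144*r) + 72*r^2 - 84*r + 12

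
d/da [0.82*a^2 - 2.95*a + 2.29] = 1.64*a - 2.95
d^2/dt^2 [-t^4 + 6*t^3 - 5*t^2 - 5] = -12*t^2 + 36*t - 10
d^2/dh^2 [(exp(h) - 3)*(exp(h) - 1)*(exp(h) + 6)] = (9*exp(2*h) + 8*exp(h) - 21)*exp(h)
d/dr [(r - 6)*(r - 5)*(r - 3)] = 3*r^2 - 28*r + 63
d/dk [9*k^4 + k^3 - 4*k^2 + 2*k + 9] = 36*k^3 + 3*k^2 - 8*k + 2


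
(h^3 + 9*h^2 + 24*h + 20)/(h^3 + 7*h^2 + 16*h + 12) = (h + 5)/(h + 3)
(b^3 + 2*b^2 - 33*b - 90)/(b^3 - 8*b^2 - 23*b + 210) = (b + 3)/(b - 7)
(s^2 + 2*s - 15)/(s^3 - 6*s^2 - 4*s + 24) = (s^2 + 2*s - 15)/(s^3 - 6*s^2 - 4*s + 24)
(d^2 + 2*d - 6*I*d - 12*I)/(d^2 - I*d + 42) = (d^2 + d*(2 - 6*I) - 12*I)/(d^2 - I*d + 42)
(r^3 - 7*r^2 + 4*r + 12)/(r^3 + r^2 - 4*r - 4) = (r - 6)/(r + 2)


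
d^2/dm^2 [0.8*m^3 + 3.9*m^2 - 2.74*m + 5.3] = 4.8*m + 7.8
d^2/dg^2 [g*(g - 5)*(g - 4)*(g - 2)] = 12*g^2 - 66*g + 76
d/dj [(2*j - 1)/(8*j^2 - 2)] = -1/(4*j^2 + 4*j + 1)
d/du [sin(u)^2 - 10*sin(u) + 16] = 2*(sin(u) - 5)*cos(u)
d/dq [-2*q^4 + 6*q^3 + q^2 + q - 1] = -8*q^3 + 18*q^2 + 2*q + 1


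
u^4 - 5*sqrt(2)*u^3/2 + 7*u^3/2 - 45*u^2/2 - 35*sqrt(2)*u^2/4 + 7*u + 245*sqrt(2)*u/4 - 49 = (u - 7/2)*(u + 7)*(u - 2*sqrt(2))*(u - sqrt(2)/2)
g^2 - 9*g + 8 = (g - 8)*(g - 1)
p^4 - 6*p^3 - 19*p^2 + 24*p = p*(p - 8)*(p - 1)*(p + 3)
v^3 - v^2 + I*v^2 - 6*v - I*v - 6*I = (v - 3)*(v + 2)*(v + I)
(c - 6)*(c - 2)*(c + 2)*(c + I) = c^4 - 6*c^3 + I*c^3 - 4*c^2 - 6*I*c^2 + 24*c - 4*I*c + 24*I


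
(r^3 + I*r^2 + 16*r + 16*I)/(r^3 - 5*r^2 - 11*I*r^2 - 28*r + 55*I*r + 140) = (r^2 + 5*I*r - 4)/(r^2 - r*(5 + 7*I) + 35*I)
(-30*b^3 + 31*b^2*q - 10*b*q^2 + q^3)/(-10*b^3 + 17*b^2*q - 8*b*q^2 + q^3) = (-3*b + q)/(-b + q)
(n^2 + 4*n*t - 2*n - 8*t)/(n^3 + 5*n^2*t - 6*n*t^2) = (n^2 + 4*n*t - 2*n - 8*t)/(n*(n^2 + 5*n*t - 6*t^2))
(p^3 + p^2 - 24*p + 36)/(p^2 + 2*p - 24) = (p^2 - 5*p + 6)/(p - 4)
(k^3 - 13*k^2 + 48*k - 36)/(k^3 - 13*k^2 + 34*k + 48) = (k^2 - 7*k + 6)/(k^2 - 7*k - 8)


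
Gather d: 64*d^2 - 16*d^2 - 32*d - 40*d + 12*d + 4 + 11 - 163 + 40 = 48*d^2 - 60*d - 108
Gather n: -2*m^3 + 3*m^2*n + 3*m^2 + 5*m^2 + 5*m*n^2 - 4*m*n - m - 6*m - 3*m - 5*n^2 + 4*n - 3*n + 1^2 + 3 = -2*m^3 + 8*m^2 - 10*m + n^2*(5*m - 5) + n*(3*m^2 - 4*m + 1) + 4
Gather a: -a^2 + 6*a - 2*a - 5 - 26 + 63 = -a^2 + 4*a + 32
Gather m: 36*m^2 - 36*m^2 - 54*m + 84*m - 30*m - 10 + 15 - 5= 0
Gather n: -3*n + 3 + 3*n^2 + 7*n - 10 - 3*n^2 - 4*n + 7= 0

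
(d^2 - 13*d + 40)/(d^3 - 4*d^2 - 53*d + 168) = (d - 5)/(d^2 + 4*d - 21)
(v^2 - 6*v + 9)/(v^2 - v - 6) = (v - 3)/(v + 2)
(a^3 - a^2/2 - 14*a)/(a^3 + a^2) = (a^2 - a/2 - 14)/(a*(a + 1))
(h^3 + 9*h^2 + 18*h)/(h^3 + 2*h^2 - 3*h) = (h + 6)/(h - 1)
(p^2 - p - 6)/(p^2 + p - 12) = (p + 2)/(p + 4)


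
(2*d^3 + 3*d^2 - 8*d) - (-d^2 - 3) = 2*d^3 + 4*d^2 - 8*d + 3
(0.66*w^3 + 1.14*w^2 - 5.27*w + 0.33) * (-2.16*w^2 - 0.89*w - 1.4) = -1.4256*w^5 - 3.0498*w^4 + 9.4446*w^3 + 2.3815*w^2 + 7.0843*w - 0.462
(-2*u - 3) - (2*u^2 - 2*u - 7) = 4 - 2*u^2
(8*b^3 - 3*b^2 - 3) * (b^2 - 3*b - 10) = 8*b^5 - 27*b^4 - 71*b^3 + 27*b^2 + 9*b + 30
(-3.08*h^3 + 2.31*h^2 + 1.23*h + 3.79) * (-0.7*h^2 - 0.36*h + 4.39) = 2.156*h^5 - 0.5082*h^4 - 15.2138*h^3 + 7.0451*h^2 + 4.0353*h + 16.6381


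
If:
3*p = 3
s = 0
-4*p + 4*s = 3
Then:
No Solution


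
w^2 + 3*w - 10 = (w - 2)*(w + 5)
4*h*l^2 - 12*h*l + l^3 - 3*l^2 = l*(4*h + l)*(l - 3)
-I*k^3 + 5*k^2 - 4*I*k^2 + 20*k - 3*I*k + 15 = (k + 3)*(k + 5*I)*(-I*k - I)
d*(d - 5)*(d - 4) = d^3 - 9*d^2 + 20*d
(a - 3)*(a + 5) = a^2 + 2*a - 15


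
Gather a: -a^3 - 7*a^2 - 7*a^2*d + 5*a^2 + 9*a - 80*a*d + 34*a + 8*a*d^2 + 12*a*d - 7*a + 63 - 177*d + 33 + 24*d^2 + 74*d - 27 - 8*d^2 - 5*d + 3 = -a^3 + a^2*(-7*d - 2) + a*(8*d^2 - 68*d + 36) + 16*d^2 - 108*d + 72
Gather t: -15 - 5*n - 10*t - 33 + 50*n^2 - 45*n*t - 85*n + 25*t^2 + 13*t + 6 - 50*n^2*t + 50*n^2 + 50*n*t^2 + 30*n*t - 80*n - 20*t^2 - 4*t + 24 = 100*n^2 - 170*n + t^2*(50*n + 5) + t*(-50*n^2 - 15*n - 1) - 18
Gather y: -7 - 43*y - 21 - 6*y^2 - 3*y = -6*y^2 - 46*y - 28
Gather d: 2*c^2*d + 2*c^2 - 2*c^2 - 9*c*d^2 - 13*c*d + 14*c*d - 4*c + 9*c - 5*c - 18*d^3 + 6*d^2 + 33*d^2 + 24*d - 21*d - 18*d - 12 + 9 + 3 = -18*d^3 + d^2*(39 - 9*c) + d*(2*c^2 + c - 15)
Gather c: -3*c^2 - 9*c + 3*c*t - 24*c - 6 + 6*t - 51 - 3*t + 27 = -3*c^2 + c*(3*t - 33) + 3*t - 30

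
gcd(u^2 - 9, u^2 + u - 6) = u + 3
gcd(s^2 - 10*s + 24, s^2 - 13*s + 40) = 1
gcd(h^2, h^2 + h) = h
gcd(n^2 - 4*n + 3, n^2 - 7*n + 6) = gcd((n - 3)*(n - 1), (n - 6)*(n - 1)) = n - 1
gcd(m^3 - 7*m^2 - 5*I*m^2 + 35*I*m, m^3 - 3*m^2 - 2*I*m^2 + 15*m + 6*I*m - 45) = m - 5*I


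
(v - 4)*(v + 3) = v^2 - v - 12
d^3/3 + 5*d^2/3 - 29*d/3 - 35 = (d/3 + 1)*(d - 5)*(d + 7)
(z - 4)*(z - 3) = z^2 - 7*z + 12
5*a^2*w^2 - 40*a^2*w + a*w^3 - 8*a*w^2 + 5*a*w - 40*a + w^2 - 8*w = (5*a + w)*(w - 8)*(a*w + 1)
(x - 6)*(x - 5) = x^2 - 11*x + 30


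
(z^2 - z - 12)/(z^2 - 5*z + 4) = (z + 3)/(z - 1)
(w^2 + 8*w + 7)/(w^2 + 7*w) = (w + 1)/w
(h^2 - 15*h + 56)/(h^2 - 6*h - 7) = (h - 8)/(h + 1)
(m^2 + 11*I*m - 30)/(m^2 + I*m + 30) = (m + 5*I)/(m - 5*I)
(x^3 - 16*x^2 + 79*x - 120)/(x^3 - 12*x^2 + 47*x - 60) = (x - 8)/(x - 4)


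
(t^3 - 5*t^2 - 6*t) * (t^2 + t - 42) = t^5 - 4*t^4 - 53*t^3 + 204*t^2 + 252*t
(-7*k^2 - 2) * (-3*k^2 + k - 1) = 21*k^4 - 7*k^3 + 13*k^2 - 2*k + 2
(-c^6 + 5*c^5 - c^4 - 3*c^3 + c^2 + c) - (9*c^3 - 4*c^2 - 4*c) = -c^6 + 5*c^5 - c^4 - 12*c^3 + 5*c^2 + 5*c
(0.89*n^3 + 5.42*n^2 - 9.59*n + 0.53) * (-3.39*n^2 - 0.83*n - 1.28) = -3.0171*n^5 - 19.1125*n^4 + 26.8723*n^3 - 0.7746*n^2 + 11.8353*n - 0.6784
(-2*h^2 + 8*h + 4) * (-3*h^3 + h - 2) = 6*h^5 - 24*h^4 - 14*h^3 + 12*h^2 - 12*h - 8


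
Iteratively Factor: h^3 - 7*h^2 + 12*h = (h - 3)*(h^2 - 4*h) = (h - 4)*(h - 3)*(h)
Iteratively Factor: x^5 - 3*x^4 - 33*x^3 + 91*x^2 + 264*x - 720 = (x + 4)*(x^4 - 7*x^3 - 5*x^2 + 111*x - 180) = (x - 3)*(x + 4)*(x^3 - 4*x^2 - 17*x + 60) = (x - 3)^2*(x + 4)*(x^2 - x - 20) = (x - 3)^2*(x + 4)^2*(x - 5)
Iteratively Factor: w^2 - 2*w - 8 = (w - 4)*(w + 2)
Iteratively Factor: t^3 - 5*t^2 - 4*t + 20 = (t + 2)*(t^2 - 7*t + 10) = (t - 2)*(t + 2)*(t - 5)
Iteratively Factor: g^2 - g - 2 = (g + 1)*(g - 2)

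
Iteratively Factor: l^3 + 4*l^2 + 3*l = (l + 3)*(l^2 + l) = l*(l + 3)*(l + 1)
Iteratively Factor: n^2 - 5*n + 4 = (n - 1)*(n - 4)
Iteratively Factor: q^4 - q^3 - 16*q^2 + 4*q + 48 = (q + 3)*(q^3 - 4*q^2 - 4*q + 16) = (q - 4)*(q + 3)*(q^2 - 4) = (q - 4)*(q + 2)*(q + 3)*(q - 2)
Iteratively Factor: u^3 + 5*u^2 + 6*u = (u + 2)*(u^2 + 3*u) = (u + 2)*(u + 3)*(u)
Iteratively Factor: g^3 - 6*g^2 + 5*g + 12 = (g + 1)*(g^2 - 7*g + 12) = (g - 4)*(g + 1)*(g - 3)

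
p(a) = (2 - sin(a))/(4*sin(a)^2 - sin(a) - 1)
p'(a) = (2 - sin(a))*(-8*sin(a)*cos(a) + cos(a))/(4*sin(a)^2 - sin(a) - 1)^2 - cos(a)/(4*sin(a)^2 - sin(a) - 1)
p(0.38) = -1.99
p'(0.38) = -3.29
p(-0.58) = 3.40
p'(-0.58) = 19.32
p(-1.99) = 0.90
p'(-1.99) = -0.81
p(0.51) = -2.83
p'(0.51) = -11.77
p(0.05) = -1.88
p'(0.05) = 2.04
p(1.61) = 0.50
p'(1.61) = 0.09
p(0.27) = -1.76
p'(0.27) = -0.98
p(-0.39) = -57.16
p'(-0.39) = 5153.90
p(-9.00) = 26.37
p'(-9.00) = -1118.38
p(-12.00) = -3.80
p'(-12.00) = -25.25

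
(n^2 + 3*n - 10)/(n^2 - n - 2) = (n + 5)/(n + 1)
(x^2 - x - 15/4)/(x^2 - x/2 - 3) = (x - 5/2)/(x - 2)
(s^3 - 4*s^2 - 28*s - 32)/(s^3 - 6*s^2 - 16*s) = (s + 2)/s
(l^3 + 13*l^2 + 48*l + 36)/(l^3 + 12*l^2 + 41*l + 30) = (l + 6)/(l + 5)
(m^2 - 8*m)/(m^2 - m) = (m - 8)/(m - 1)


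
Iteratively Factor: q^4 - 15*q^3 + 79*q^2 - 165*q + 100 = (q - 5)*(q^3 - 10*q^2 + 29*q - 20) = (q - 5)*(q - 4)*(q^2 - 6*q + 5) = (q - 5)^2*(q - 4)*(q - 1)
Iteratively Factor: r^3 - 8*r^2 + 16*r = (r)*(r^2 - 8*r + 16) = r*(r - 4)*(r - 4)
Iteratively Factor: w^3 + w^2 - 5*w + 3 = (w + 3)*(w^2 - 2*w + 1) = (w - 1)*(w + 3)*(w - 1)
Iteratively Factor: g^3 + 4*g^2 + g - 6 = (g + 2)*(g^2 + 2*g - 3) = (g - 1)*(g + 2)*(g + 3)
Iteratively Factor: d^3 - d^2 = (d - 1)*(d^2) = d*(d - 1)*(d)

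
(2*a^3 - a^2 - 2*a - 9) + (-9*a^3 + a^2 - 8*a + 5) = -7*a^3 - 10*a - 4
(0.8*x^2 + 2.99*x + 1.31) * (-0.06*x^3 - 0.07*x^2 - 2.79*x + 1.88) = -0.048*x^5 - 0.2354*x^4 - 2.5199*x^3 - 6.9298*x^2 + 1.9663*x + 2.4628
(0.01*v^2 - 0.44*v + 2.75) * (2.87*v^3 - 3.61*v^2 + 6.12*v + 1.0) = 0.0287*v^5 - 1.2989*v^4 + 9.5421*v^3 - 12.6103*v^2 + 16.39*v + 2.75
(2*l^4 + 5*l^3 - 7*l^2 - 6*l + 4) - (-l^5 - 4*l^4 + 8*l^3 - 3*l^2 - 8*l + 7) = l^5 + 6*l^4 - 3*l^3 - 4*l^2 + 2*l - 3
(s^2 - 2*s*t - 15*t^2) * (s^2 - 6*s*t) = s^4 - 8*s^3*t - 3*s^2*t^2 + 90*s*t^3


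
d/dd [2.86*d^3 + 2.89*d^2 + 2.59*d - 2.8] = 8.58*d^2 + 5.78*d + 2.59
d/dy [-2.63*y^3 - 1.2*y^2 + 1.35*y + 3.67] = -7.89*y^2 - 2.4*y + 1.35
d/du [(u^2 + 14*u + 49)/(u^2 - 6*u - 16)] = 10*(-2*u^2 - 13*u + 7)/(u^4 - 12*u^3 + 4*u^2 + 192*u + 256)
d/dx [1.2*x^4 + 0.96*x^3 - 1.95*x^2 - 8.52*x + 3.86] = 4.8*x^3 + 2.88*x^2 - 3.9*x - 8.52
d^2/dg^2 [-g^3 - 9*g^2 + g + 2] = -6*g - 18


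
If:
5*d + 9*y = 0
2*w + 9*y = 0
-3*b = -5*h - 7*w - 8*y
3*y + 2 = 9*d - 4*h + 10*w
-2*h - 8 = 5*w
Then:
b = -2465/468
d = -3/13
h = -133/52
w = -15/26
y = 5/39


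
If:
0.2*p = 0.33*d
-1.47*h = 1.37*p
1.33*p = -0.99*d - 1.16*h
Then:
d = 0.00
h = 0.00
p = 0.00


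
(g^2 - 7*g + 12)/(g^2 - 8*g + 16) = (g - 3)/(g - 4)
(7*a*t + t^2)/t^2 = (7*a + t)/t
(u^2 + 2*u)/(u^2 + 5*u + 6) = u/(u + 3)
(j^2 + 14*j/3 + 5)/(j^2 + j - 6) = (j + 5/3)/(j - 2)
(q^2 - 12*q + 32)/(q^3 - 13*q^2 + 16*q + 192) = (q - 4)/(q^2 - 5*q - 24)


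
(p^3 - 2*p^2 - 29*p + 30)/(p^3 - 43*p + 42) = (p + 5)/(p + 7)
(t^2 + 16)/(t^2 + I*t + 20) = (t + 4*I)/(t + 5*I)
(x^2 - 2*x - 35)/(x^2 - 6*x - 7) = (x + 5)/(x + 1)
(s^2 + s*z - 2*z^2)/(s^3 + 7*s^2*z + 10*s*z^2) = (s - z)/(s*(s + 5*z))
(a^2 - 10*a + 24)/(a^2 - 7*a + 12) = (a - 6)/(a - 3)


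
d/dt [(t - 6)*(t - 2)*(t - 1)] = 3*t^2 - 18*t + 20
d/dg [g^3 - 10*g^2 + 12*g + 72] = 3*g^2 - 20*g + 12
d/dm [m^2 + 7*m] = 2*m + 7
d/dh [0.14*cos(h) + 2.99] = -0.14*sin(h)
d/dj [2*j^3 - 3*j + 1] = 6*j^2 - 3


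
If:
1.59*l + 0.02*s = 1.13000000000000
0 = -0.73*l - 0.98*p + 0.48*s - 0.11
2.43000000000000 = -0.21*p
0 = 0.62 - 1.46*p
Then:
No Solution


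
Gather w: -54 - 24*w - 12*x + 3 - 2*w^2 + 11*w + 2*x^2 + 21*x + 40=-2*w^2 - 13*w + 2*x^2 + 9*x - 11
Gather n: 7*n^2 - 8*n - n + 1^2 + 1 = 7*n^2 - 9*n + 2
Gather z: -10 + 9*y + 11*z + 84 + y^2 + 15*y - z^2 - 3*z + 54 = y^2 + 24*y - z^2 + 8*z + 128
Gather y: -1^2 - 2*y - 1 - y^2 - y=-y^2 - 3*y - 2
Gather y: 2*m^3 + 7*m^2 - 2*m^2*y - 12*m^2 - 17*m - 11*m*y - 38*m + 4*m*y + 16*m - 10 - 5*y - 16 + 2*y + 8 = 2*m^3 - 5*m^2 - 39*m + y*(-2*m^2 - 7*m - 3) - 18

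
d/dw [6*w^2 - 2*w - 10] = 12*w - 2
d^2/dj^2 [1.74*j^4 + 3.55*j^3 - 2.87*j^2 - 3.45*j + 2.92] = 20.88*j^2 + 21.3*j - 5.74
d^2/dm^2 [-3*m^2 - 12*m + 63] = -6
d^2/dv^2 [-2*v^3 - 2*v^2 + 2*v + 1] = -12*v - 4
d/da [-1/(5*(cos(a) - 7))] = -sin(a)/(5*(cos(a) - 7)^2)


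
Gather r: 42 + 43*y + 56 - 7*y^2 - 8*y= -7*y^2 + 35*y + 98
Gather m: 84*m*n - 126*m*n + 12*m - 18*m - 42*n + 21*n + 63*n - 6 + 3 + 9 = m*(-42*n - 6) + 42*n + 6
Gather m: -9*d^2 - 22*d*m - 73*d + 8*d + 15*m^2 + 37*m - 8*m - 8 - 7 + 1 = -9*d^2 - 65*d + 15*m^2 + m*(29 - 22*d) - 14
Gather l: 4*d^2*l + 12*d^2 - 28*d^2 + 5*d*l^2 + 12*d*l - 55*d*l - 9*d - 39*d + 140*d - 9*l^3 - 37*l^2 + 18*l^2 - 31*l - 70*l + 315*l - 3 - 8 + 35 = -16*d^2 + 92*d - 9*l^3 + l^2*(5*d - 19) + l*(4*d^2 - 43*d + 214) + 24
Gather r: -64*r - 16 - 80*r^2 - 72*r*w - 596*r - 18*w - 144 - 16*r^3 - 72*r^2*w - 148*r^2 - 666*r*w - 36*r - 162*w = -16*r^3 + r^2*(-72*w - 228) + r*(-738*w - 696) - 180*w - 160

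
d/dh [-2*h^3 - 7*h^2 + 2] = 2*h*(-3*h - 7)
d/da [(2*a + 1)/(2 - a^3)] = (4*a^3 + 3*a^2 + 4)/(a^6 - 4*a^3 + 4)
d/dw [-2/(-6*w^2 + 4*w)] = 2*(1 - 3*w)/(w^2*(3*w - 2)^2)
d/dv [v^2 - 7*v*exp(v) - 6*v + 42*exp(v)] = -7*v*exp(v) + 2*v + 35*exp(v) - 6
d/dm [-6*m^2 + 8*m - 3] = 8 - 12*m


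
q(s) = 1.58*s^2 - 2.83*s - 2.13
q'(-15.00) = -50.23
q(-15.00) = 395.82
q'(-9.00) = -31.27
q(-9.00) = 151.32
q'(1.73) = 2.64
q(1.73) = -2.30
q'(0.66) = -0.74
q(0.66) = -3.31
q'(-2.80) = -11.68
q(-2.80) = 18.18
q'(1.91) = 3.21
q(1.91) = -1.77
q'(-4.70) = -17.68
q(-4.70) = 46.07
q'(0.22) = -2.13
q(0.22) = -2.68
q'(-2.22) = -9.85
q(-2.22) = 11.94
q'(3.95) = 9.65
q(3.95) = 11.34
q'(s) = 3.16*s - 2.83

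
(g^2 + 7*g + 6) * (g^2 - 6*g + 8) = g^4 + g^3 - 28*g^2 + 20*g + 48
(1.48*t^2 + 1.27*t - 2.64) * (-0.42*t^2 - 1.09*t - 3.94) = -0.6216*t^4 - 2.1466*t^3 - 6.1067*t^2 - 2.1262*t + 10.4016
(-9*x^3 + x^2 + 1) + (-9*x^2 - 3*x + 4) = -9*x^3 - 8*x^2 - 3*x + 5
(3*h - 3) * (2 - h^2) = -3*h^3 + 3*h^2 + 6*h - 6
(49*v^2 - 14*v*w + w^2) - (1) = 49*v^2 - 14*v*w + w^2 - 1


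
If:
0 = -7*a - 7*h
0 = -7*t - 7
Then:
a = -h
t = -1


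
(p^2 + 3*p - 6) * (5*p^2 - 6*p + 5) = 5*p^4 + 9*p^3 - 43*p^2 + 51*p - 30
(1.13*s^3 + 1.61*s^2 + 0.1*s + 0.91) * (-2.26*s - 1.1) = -2.5538*s^4 - 4.8816*s^3 - 1.997*s^2 - 2.1666*s - 1.001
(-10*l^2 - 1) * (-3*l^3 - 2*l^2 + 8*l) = 30*l^5 + 20*l^4 - 77*l^3 + 2*l^2 - 8*l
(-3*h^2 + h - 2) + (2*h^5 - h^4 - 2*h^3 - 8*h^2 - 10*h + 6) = 2*h^5 - h^4 - 2*h^3 - 11*h^2 - 9*h + 4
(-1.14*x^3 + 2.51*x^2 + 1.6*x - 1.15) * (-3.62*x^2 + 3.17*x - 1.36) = 4.1268*x^5 - 12.7*x^4 + 3.7151*x^3 + 5.8214*x^2 - 5.8215*x + 1.564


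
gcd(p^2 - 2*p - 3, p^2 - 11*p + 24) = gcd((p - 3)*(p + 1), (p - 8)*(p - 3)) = p - 3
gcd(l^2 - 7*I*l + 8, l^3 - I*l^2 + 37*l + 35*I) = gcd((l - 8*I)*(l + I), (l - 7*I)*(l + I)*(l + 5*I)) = l + I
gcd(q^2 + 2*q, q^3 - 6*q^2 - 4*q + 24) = q + 2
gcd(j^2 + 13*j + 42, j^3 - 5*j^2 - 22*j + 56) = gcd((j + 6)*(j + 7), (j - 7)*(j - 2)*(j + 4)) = 1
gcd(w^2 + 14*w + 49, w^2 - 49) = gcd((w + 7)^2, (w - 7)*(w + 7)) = w + 7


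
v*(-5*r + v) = -5*r*v + v^2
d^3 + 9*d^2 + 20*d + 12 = (d + 1)*(d + 2)*(d + 6)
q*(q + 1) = q^2 + q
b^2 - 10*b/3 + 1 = (b - 3)*(b - 1/3)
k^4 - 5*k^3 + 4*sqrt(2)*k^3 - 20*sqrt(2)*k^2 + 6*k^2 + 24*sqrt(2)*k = k*(k - 3)*(k - 2)*(k + 4*sqrt(2))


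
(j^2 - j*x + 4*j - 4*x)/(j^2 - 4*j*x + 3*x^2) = (-j - 4)/(-j + 3*x)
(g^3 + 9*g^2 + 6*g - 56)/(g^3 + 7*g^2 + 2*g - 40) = (g + 7)/(g + 5)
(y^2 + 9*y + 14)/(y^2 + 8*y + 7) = (y + 2)/(y + 1)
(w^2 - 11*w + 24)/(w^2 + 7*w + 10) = (w^2 - 11*w + 24)/(w^2 + 7*w + 10)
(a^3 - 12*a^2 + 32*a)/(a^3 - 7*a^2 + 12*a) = (a - 8)/(a - 3)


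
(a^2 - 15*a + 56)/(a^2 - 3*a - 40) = (a - 7)/(a + 5)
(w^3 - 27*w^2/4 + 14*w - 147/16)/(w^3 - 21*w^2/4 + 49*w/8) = (w - 3/2)/w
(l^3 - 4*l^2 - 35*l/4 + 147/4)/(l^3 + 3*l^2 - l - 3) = (l^2 - 7*l + 49/4)/(l^2 - 1)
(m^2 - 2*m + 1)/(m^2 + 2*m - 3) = (m - 1)/(m + 3)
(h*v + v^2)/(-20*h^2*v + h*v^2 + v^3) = (h + v)/(-20*h^2 + h*v + v^2)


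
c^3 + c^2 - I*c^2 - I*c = c*(c + 1)*(c - I)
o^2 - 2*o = o*(o - 2)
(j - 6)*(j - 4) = j^2 - 10*j + 24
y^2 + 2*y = y*(y + 2)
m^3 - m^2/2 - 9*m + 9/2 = (m - 3)*(m - 1/2)*(m + 3)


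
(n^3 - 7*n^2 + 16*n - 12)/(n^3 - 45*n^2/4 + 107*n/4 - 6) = 4*(n^2 - 4*n + 4)/(4*n^2 - 33*n + 8)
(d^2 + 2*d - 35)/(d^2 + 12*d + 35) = (d - 5)/(d + 5)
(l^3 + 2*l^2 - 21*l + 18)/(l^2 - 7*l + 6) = (l^2 + 3*l - 18)/(l - 6)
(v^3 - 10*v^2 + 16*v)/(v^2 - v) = (v^2 - 10*v + 16)/(v - 1)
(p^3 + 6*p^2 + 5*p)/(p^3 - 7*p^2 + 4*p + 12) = p*(p + 5)/(p^2 - 8*p + 12)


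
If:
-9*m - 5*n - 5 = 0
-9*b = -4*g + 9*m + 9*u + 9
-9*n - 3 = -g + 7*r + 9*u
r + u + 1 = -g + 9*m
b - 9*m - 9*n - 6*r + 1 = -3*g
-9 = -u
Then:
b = -7115/298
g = -15235/298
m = -23725/2682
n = 4447/298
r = -5735/149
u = 9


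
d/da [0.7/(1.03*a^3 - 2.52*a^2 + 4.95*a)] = (-2.163*a^2 + 3.528*a - 3.465)/(a^2*(1.03*a^2 - 2.52*a + 4.95)^2)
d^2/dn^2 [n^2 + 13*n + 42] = 2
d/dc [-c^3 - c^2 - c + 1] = -3*c^2 - 2*c - 1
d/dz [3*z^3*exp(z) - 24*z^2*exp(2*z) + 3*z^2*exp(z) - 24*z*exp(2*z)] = 3*(z^3 - 16*z^2*exp(z) + 4*z^2 - 32*z*exp(z) + 2*z - 8*exp(z))*exp(z)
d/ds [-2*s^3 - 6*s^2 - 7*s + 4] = -6*s^2 - 12*s - 7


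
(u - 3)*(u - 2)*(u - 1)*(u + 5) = u^4 - u^3 - 19*u^2 + 49*u - 30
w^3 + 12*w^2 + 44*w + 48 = (w + 2)*(w + 4)*(w + 6)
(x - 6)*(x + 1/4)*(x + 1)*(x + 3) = x^4 - 7*x^3/4 - 43*x^2/2 - 93*x/4 - 9/2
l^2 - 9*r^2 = (l - 3*r)*(l + 3*r)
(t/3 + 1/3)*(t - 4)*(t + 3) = t^3/3 - 13*t/3 - 4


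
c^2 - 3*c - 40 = (c - 8)*(c + 5)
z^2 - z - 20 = (z - 5)*(z + 4)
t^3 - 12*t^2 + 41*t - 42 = (t - 7)*(t - 3)*(t - 2)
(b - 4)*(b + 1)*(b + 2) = b^3 - b^2 - 10*b - 8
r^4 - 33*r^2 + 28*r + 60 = (r - 5)*(r - 2)*(r + 1)*(r + 6)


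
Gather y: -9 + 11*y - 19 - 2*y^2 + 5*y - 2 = -2*y^2 + 16*y - 30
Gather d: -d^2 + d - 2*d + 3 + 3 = -d^2 - d + 6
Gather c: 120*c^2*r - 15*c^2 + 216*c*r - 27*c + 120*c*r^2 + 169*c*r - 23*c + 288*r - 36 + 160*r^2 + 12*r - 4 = c^2*(120*r - 15) + c*(120*r^2 + 385*r - 50) + 160*r^2 + 300*r - 40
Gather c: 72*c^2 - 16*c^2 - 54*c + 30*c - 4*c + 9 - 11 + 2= 56*c^2 - 28*c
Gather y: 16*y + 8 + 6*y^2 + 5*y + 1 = 6*y^2 + 21*y + 9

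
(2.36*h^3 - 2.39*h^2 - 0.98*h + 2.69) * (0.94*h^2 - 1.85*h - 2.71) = 2.2184*h^5 - 6.6126*h^4 - 2.8953*h^3 + 10.8185*h^2 - 2.3207*h - 7.2899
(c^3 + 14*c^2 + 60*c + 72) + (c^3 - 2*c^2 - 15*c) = 2*c^3 + 12*c^2 + 45*c + 72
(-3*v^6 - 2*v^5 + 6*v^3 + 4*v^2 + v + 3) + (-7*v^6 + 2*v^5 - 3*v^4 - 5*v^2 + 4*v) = -10*v^6 - 3*v^4 + 6*v^3 - v^2 + 5*v + 3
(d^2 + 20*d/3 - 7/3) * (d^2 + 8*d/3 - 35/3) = d^4 + 28*d^3/3 + 34*d^2/9 - 84*d + 245/9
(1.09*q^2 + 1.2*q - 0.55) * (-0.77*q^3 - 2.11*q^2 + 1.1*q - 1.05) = -0.8393*q^5 - 3.2239*q^4 - 0.909499999999999*q^3 + 1.336*q^2 - 1.865*q + 0.5775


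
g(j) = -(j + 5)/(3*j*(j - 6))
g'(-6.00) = 0.00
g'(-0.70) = -0.55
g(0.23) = 1.31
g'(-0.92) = -0.32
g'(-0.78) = -0.44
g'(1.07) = -0.22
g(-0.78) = -0.27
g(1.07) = 0.38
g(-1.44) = -0.11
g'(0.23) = -5.23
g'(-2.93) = -0.02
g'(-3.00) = -0.02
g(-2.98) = -0.03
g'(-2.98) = -0.02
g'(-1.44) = -0.12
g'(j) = -1/(3*j*(j - 6)) + (j + 5)/(3*j*(j - 6)^2) + (j + 5)/(3*j^2*(j - 6))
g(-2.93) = -0.03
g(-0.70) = -0.31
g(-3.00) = -0.02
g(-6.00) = 0.00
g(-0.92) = -0.21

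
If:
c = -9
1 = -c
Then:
No Solution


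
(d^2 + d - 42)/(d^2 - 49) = (d - 6)/(d - 7)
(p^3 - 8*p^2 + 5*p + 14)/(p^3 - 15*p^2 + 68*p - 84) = (p + 1)/(p - 6)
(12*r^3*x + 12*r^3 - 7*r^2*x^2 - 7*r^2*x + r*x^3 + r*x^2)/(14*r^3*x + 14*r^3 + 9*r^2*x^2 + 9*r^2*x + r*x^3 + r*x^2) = (12*r^2 - 7*r*x + x^2)/(14*r^2 + 9*r*x + x^2)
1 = 1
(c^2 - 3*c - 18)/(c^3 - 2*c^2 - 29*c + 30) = (c + 3)/(c^2 + 4*c - 5)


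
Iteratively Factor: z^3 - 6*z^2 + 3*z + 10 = (z + 1)*(z^2 - 7*z + 10) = (z - 2)*(z + 1)*(z - 5)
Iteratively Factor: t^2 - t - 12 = (t - 4)*(t + 3)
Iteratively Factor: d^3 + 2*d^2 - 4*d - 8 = (d + 2)*(d^2 - 4) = (d + 2)^2*(d - 2)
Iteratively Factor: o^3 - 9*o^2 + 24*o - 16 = (o - 1)*(o^2 - 8*o + 16) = (o - 4)*(o - 1)*(o - 4)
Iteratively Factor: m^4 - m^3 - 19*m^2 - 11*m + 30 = (m + 2)*(m^3 - 3*m^2 - 13*m + 15) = (m - 1)*(m + 2)*(m^2 - 2*m - 15) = (m - 1)*(m + 2)*(m + 3)*(m - 5)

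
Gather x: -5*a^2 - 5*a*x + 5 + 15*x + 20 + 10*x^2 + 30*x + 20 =-5*a^2 + 10*x^2 + x*(45 - 5*a) + 45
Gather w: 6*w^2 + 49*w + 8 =6*w^2 + 49*w + 8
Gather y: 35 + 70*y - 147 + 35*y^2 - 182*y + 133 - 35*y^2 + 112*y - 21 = 0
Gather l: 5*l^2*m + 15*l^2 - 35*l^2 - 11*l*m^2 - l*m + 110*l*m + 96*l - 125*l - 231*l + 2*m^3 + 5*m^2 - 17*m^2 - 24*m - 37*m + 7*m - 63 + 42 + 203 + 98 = l^2*(5*m - 20) + l*(-11*m^2 + 109*m - 260) + 2*m^3 - 12*m^2 - 54*m + 280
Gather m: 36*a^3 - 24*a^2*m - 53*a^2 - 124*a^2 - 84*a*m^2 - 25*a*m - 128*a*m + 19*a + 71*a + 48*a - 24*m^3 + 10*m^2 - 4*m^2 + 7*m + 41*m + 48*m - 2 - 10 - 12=36*a^3 - 177*a^2 + 138*a - 24*m^3 + m^2*(6 - 84*a) + m*(-24*a^2 - 153*a + 96) - 24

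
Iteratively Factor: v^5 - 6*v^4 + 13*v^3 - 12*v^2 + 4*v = (v - 2)*(v^4 - 4*v^3 + 5*v^2 - 2*v) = (v - 2)^2*(v^3 - 2*v^2 + v) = (v - 2)^2*(v - 1)*(v^2 - v) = (v - 2)^2*(v - 1)^2*(v)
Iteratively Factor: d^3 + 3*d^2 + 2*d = (d + 1)*(d^2 + 2*d) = (d + 1)*(d + 2)*(d)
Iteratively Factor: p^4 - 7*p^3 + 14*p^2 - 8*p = (p)*(p^3 - 7*p^2 + 14*p - 8) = p*(p - 1)*(p^2 - 6*p + 8) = p*(p - 4)*(p - 1)*(p - 2)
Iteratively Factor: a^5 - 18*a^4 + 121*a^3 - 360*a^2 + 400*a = (a - 5)*(a^4 - 13*a^3 + 56*a^2 - 80*a) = a*(a - 5)*(a^3 - 13*a^2 + 56*a - 80) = a*(a - 5)^2*(a^2 - 8*a + 16) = a*(a - 5)^2*(a - 4)*(a - 4)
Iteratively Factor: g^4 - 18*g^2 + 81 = (g - 3)*(g^3 + 3*g^2 - 9*g - 27) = (g - 3)^2*(g^2 + 6*g + 9) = (g - 3)^2*(g + 3)*(g + 3)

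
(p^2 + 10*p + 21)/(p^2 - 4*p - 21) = (p + 7)/(p - 7)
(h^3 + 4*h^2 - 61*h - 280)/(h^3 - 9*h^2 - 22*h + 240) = (h + 7)/(h - 6)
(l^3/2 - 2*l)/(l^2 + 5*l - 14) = l*(l + 2)/(2*(l + 7))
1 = 1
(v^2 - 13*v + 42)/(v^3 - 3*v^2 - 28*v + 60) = (v - 7)/(v^2 + 3*v - 10)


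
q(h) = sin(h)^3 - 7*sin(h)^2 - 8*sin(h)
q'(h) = 3*sin(h)^2*cos(h) - 14*sin(h)*cos(h) - 8*cos(h)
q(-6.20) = -0.71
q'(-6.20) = -9.11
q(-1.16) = 0.68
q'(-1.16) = 2.94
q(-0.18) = 1.20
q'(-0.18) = -5.31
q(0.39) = -4.00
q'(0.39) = -11.92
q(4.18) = 1.06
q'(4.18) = -3.19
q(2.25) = -9.99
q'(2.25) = 10.73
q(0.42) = -4.36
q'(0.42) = -12.06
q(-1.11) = 0.83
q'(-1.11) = 3.09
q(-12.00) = -6.15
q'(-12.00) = -12.36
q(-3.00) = 0.99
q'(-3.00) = 5.90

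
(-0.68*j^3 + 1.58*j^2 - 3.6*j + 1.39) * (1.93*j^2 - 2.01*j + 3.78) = -1.3124*j^5 + 4.4162*j^4 - 12.6942*j^3 + 15.8911*j^2 - 16.4019*j + 5.2542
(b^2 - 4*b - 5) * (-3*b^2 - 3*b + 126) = -3*b^4 + 9*b^3 + 153*b^2 - 489*b - 630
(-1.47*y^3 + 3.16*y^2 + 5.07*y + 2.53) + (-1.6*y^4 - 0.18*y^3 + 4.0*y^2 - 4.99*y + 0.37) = -1.6*y^4 - 1.65*y^3 + 7.16*y^2 + 0.0800000000000001*y + 2.9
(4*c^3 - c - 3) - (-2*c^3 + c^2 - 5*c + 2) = 6*c^3 - c^2 + 4*c - 5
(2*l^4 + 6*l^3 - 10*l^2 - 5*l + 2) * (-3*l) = -6*l^5 - 18*l^4 + 30*l^3 + 15*l^2 - 6*l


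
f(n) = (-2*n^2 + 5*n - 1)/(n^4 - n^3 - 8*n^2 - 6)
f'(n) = (5 - 4*n)/(n^4 - n^3 - 8*n^2 - 6) + (-2*n^2 + 5*n - 1)*(-4*n^3 + 3*n^2 + 16*n)/(n^4 - n^3 - 8*n^2 - 6)^2 = (-n*(-4*n^2 + 3*n + 16)*(2*n^2 - 5*n + 1) + (4*n - 5)*(-n^4 + n^3 + 8*n^2 + 6))/(-n^4 + n^3 + 8*n^2 + 6)^2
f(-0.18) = 0.31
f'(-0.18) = -0.78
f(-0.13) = 0.27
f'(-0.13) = -0.81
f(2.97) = 0.15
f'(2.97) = 0.46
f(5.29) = -0.08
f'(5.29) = 0.04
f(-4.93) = -0.15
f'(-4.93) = -0.09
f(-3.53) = -0.47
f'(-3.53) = -0.58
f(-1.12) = 0.70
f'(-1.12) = -0.27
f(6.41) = -0.05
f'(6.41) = 0.02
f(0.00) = 0.17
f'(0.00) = -0.83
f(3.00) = 0.17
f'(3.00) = 0.52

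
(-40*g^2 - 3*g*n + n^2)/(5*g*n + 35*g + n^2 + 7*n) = (-8*g + n)/(n + 7)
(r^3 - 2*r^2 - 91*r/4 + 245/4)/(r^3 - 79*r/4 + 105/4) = (2*r - 7)/(2*r - 3)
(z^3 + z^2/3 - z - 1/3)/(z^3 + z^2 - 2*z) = (3*z^2 + 4*z + 1)/(3*z*(z + 2))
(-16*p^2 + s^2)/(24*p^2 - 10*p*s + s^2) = (-4*p - s)/(6*p - s)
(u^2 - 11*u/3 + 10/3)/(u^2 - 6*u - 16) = (-3*u^2 + 11*u - 10)/(3*(-u^2 + 6*u + 16))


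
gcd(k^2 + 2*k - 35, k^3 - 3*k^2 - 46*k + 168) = k + 7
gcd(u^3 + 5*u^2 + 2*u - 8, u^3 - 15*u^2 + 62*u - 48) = u - 1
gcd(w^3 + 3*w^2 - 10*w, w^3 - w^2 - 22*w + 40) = w^2 + 3*w - 10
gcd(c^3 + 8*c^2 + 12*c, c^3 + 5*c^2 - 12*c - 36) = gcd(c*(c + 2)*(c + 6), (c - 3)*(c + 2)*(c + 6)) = c^2 + 8*c + 12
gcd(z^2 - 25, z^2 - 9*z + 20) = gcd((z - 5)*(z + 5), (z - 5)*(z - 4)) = z - 5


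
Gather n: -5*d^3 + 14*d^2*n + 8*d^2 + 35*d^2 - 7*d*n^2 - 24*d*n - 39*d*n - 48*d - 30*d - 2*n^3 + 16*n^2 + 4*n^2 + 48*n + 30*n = -5*d^3 + 43*d^2 - 78*d - 2*n^3 + n^2*(20 - 7*d) + n*(14*d^2 - 63*d + 78)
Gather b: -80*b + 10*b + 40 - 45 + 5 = -70*b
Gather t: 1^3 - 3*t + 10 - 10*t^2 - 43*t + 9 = -10*t^2 - 46*t + 20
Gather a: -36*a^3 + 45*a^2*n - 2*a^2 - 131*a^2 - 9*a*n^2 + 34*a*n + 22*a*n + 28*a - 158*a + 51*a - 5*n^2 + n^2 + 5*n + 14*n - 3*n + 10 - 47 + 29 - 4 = -36*a^3 + a^2*(45*n - 133) + a*(-9*n^2 + 56*n - 79) - 4*n^2 + 16*n - 12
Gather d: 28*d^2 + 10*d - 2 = 28*d^2 + 10*d - 2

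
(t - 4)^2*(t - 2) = t^3 - 10*t^2 + 32*t - 32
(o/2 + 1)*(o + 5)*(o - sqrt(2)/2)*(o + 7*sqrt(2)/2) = o^4/2 + 3*sqrt(2)*o^3/2 + 7*o^3/2 + 13*o^2/4 + 21*sqrt(2)*o^2/2 - 49*o/4 + 15*sqrt(2)*o - 35/2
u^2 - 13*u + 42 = (u - 7)*(u - 6)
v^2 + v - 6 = (v - 2)*(v + 3)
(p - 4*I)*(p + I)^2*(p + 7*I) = p^4 + 5*I*p^3 + 21*p^2 + 53*I*p - 28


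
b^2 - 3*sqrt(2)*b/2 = b*(b - 3*sqrt(2)/2)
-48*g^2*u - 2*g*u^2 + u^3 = u*(-8*g + u)*(6*g + u)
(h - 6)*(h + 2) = h^2 - 4*h - 12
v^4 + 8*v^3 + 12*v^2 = v^2*(v + 2)*(v + 6)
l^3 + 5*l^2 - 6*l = l*(l - 1)*(l + 6)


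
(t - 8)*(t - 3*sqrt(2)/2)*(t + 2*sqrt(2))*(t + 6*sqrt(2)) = t^4 - 8*t^3 + 13*sqrt(2)*t^3/2 - 52*sqrt(2)*t^2 - 36*sqrt(2)*t + 288*sqrt(2)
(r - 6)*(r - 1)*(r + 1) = r^3 - 6*r^2 - r + 6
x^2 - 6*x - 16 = (x - 8)*(x + 2)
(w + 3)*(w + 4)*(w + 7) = w^3 + 14*w^2 + 61*w + 84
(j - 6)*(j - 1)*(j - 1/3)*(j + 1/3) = j^4 - 7*j^3 + 53*j^2/9 + 7*j/9 - 2/3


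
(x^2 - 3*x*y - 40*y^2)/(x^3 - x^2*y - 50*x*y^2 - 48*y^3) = (x + 5*y)/(x^2 + 7*x*y + 6*y^2)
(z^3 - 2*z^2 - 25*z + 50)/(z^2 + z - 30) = (z^2 + 3*z - 10)/(z + 6)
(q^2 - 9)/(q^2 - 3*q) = (q + 3)/q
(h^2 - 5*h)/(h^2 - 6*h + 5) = h/(h - 1)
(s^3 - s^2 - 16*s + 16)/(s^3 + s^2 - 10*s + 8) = (s - 4)/(s - 2)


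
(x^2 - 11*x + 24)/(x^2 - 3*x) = (x - 8)/x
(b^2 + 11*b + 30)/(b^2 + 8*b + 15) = (b + 6)/(b + 3)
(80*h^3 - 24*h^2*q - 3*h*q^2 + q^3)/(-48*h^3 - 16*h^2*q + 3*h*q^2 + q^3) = (-20*h^2 + h*q + q^2)/(12*h^2 + 7*h*q + q^2)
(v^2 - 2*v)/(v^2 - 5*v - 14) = v*(2 - v)/(-v^2 + 5*v + 14)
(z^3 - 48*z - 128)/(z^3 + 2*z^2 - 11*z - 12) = (z^2 - 4*z - 32)/(z^2 - 2*z - 3)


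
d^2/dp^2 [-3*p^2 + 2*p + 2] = -6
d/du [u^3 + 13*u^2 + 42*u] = 3*u^2 + 26*u + 42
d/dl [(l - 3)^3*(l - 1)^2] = (l - 3)^2*(l - 1)*(5*l - 9)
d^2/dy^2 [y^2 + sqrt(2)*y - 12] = 2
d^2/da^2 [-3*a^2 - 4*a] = -6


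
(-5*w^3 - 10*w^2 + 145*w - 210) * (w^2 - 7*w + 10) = -5*w^5 + 25*w^4 + 165*w^3 - 1325*w^2 + 2920*w - 2100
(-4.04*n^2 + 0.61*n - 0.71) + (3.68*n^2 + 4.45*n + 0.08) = -0.36*n^2 + 5.06*n - 0.63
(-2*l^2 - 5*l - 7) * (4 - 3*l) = 6*l^3 + 7*l^2 + l - 28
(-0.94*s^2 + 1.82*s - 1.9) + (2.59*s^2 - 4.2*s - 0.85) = 1.65*s^2 - 2.38*s - 2.75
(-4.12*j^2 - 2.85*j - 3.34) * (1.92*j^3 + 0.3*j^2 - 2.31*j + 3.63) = -7.9104*j^5 - 6.708*j^4 + 2.2494*j^3 - 9.3741*j^2 - 2.6301*j - 12.1242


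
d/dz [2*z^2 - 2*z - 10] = 4*z - 2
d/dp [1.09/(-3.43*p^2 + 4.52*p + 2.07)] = (7.4774*p - 4.9268)/(-3.43*p^2 + 4.52*p + 2.07)^2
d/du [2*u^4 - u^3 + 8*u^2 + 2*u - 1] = 8*u^3 - 3*u^2 + 16*u + 2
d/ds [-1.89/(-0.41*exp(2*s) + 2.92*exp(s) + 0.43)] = (5.5188 - 1.5498*exp(s))*exp(s)/(-0.41*exp(2*s) + 2.92*exp(s) + 0.43)^2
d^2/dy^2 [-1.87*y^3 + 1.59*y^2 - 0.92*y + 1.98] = 3.18 - 11.22*y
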